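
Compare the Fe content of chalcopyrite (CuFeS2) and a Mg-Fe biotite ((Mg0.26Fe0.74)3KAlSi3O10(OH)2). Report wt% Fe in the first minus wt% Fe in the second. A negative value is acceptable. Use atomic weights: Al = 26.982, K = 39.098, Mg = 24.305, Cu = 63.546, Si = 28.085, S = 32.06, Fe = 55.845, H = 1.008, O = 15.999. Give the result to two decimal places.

4.99 percentage points

M(CuFeS2) = 183.511 g/mol, so wt% Fe = 55.845/183.511 × 100 = 30.43%.
M((Mg0.26Fe0.74)3KAlSi3O10(OH)2) = 487.273 g/mol, so wt% Fe = 123.976/487.273 × 100 = 25.44%.
30.43 − 25.44 = 4.99 pp.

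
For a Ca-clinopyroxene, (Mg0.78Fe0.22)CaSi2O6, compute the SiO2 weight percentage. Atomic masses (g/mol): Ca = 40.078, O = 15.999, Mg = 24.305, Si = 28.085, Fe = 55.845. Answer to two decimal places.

Formula mass = 223.486 g/mol.
2 Si → 2.0000 mol SiO2 per formula unit; M(SiO2) = 60.083, so SiO2 mass = 120.166 g.
120.166/223.486 × 100 = 53.77 wt%.

53.77 wt%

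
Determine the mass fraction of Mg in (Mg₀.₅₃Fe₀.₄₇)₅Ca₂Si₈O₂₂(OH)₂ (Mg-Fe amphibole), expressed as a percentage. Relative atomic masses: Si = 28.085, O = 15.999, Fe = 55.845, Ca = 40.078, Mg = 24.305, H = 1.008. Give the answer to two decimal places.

7.27 mass %

Molar mass of (Mg₀.₅₃Fe₀.₄₇)₅Ca₂Si₈O₂₂(OH)₂: 2.65*24.305 + 2.35*55.845 + 2*40.078 + 8*28.085 + 24*15.999 + 2*1.008 = 886.472 g/mol.
Mass of Mg per formula unit: 2.65 × 24.305 = 64.408 g.
Weight fraction Mg = 64.408 / 886.472 = 0.0727.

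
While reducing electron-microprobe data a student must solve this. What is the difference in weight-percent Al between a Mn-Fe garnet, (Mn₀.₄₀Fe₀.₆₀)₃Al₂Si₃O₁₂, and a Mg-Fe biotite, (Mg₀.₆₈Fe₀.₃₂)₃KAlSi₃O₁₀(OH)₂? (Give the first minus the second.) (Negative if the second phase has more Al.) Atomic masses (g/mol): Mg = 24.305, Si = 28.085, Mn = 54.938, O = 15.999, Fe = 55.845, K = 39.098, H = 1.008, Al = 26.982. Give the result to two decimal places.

Al in (Mn₀.₄₀Fe₀.₆₀)₃Al₂Si₃O₁₂: molar mass 496.654 g/mol; 2×26.982 = 53.964 g → 10.87 wt%.
Al in (Mg₀.₆₈Fe₀.₃₂)₃KAlSi₃O₁₀(OH)₂: molar mass 447.532 g/mol; 1×26.982 = 26.982 g → 6.03 wt%.
Difference = 10.87 − 6.03 = 4.84 percentage points.

4.84 percentage points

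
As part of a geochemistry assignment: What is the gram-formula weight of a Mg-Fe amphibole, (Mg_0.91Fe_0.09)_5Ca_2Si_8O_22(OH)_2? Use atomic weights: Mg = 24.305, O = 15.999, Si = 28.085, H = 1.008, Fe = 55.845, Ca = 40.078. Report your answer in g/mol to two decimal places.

826.55 g/mol

M = 4.55·24.305 + 0.45·55.845 + 2·40.078 + 8·28.085 + 24·15.999 + 2·1.008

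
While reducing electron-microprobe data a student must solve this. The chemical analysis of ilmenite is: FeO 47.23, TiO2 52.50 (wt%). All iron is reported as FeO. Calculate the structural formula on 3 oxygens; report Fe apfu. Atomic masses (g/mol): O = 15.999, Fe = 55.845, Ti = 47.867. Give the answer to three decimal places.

47.23 wt% FeO ÷ 71.844 g/mol = 0.65740 mol, giving 0.65740 Fe and 0.65740 O.
52.50 wt% TiO2 ÷ 79.865 g/mol = 0.65736 mol, giving 0.65736 Ti and 1.31472 O.
Oxygen sums to 1.97212; scaling by 3/1.97212 = 1.52121 puts the formula on 3 O.
Fe: 0.65740 × 1.52121 = 1.000 atoms per formula unit.

1.000 Fe apfu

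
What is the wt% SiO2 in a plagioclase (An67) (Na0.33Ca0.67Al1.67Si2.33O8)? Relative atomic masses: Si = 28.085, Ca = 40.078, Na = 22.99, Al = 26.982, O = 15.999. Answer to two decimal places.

51.29 wt%

M(Na0.33Ca0.67Al1.67Si2.33O8) = 272.929 g/mol; M(SiO2) = 60.083 g/mol.
Moles SiO2 per formula unit = 2.33 Si ÷ 1 = 2.3300.
SiO2 fraction = (2.3300 × 60.083) / 272.929 = 139.993/272.929 = 0.5129.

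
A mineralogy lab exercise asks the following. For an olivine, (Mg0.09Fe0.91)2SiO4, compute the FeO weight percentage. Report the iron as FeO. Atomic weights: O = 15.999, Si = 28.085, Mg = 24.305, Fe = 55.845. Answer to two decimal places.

66.01 wt%

Formula mass = 198.094 g/mol.
1.82 Fe → 1.8200 mol FeO per formula unit; M(FeO) = 71.844, so FeO mass = 130.756 g.
130.756/198.094 × 100 = 66.01 wt%.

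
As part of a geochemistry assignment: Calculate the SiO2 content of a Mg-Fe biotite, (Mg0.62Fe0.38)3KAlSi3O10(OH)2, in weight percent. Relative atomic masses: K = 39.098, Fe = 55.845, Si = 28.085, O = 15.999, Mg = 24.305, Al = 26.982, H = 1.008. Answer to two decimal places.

Formula mass = 453.210 g/mol.
3 Si → 3.0000 mol SiO2 per formula unit; M(SiO2) = 60.083, so SiO2 mass = 180.249 g.
180.249/453.210 × 100 = 39.77 wt%.

39.77 wt%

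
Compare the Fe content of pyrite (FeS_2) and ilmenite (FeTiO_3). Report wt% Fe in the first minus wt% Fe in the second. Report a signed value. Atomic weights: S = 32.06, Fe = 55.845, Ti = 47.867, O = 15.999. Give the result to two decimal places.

Fe in FeS_2: molar mass 119.965 g/mol; 1×55.845 = 55.845 g → 46.55 wt%.
Fe in FeTiO_3: molar mass 151.709 g/mol; 1×55.845 = 55.845 g → 36.81 wt%.
Difference = 46.55 − 36.81 = 9.74 percentage points.

9.74 percentage points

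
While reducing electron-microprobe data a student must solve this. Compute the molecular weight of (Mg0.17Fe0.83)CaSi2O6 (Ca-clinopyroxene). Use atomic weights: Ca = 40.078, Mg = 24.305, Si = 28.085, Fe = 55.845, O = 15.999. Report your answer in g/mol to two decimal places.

M = 0.17·24.305 + 0.83·55.845 + 1·40.078 + 2·28.085 + 6·15.999

242.73 g/mol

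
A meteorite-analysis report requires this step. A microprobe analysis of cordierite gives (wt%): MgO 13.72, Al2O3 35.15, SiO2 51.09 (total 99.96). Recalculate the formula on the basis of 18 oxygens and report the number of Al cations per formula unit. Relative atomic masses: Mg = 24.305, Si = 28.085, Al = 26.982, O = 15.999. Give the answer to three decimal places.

4.036 Al apfu

MgO (M=40.304): mol = 0.34041; Mg = 0.34041, O = 0.34041.
Al2O3 (M=101.961): mol = 0.34474; Al = 0.68948, O = 1.03422.
SiO2 (M=60.083): mol = 0.85032; Si = 0.85032, O = 1.70064.
ΣO = 3.07527; factor = 18/ΣO = 5.85314.
Al apfu = 0.68948 × 5.85314 = 4.036.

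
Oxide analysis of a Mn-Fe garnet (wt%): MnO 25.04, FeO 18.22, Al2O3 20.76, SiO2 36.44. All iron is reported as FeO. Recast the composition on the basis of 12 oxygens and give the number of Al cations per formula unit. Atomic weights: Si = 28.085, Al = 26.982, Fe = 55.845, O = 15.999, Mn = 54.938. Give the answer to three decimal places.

2.011 Al apfu

MnO (M=70.937): mol = 0.35299; Mn = 0.35299, O = 0.35299.
FeO (M=71.844): mol = 0.25361; Fe = 0.25361, O = 0.25361.
Al2O3 (M=101.961): mol = 0.20361; Al = 0.40722, O = 0.61083.
SiO2 (M=60.083): mol = 0.60649; Si = 0.60649, O = 1.21298.
ΣO = 2.43041; factor = 12/ΣO = 4.93744.
Al apfu = 0.40722 × 4.93744 = 2.011.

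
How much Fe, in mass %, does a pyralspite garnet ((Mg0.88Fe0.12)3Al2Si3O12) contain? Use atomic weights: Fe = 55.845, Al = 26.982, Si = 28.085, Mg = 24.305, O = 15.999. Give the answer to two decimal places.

M((Mg0.88Fe0.12)3Al2Si3O12) = 414.476 g/mol.
Fe contributes 0.36 × 55.845 = 20.104 g per mole.
20.104/414.476 = 0.0485 → 4.85%.

4.85 mass %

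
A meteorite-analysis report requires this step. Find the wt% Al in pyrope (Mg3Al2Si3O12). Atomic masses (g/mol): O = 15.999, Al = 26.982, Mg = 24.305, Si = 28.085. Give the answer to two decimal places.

13.39 mass %

M(Mg3Al2Si3O12) = 403.122 g/mol.
Al contributes 2 × 26.982 = 53.964 g per mole.
53.964/403.122 = 0.1339 → 13.39%.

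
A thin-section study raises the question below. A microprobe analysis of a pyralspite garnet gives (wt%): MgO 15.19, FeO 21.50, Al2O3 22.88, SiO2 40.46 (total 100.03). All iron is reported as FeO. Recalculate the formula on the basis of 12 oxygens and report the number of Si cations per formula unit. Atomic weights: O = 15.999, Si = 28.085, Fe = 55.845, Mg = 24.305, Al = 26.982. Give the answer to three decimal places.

MgO: 15.19/40.304 = 0.37689 mol → 0.37689 mol Mg, 0.37689 mol O.
FeO: 21.50/71.844 = 0.29926 mol → 0.29926 mol Fe, 0.29926 mol O.
Al2O3: 22.88/101.961 = 0.22440 mol → 0.44880 mol Al, 0.67320 mol O.
SiO2: 40.46/60.083 = 0.67340 mol → 0.67340 mol Si, 1.34680 mol O.
Total oxygen = 2.69615 mol. Normalization factor = 12/2.69615 = 4.45079.
Si per 12 O = 0.67340 × 4.45079 = 2.997.

2.997 Si apfu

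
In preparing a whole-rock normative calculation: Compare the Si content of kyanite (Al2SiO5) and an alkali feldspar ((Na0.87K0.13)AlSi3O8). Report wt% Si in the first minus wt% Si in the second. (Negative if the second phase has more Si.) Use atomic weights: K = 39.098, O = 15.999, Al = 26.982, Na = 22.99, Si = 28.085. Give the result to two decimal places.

-14.55 percentage points

Si in Al2SiO5: molar mass 162.044 g/mol; 1×28.085 = 28.085 g → 17.33 wt%.
Si in (Na0.87K0.13)AlSi3O8: molar mass 264.313 g/mol; 3×28.085 = 84.255 g → 31.88 wt%.
Difference = 17.33 − 31.88 = -14.55 percentage points.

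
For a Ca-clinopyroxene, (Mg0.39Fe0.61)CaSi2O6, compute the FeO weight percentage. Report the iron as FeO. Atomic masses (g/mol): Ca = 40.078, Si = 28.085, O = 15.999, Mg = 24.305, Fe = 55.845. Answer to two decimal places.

Formula mass = 235.786 g/mol.
0.61 Fe → 0.6100 mol FeO per formula unit; M(FeO) = 71.844, so FeO mass = 43.825 g.
43.825/235.786 × 100 = 18.59 wt%.

18.59 wt%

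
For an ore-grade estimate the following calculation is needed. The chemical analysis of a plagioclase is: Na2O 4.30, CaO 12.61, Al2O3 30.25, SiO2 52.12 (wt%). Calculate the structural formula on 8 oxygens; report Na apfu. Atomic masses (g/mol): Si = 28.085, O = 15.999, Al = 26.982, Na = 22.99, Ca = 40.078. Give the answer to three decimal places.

Na2O (M=61.979): mol = 0.06938; Na = 0.13876, O = 0.06938.
CaO (M=56.077): mol = 0.22487; Ca = 0.22487, O = 0.22487.
Al2O3 (M=101.961): mol = 0.29668; Al = 0.59336, O = 0.89004.
SiO2 (M=60.083): mol = 0.86747; Si = 0.86747, O = 1.73494.
ΣO = 2.91923; factor = 8/ΣO = 2.74045.
Na apfu = 0.13876 × 2.74045 = 0.380.

0.380 Na apfu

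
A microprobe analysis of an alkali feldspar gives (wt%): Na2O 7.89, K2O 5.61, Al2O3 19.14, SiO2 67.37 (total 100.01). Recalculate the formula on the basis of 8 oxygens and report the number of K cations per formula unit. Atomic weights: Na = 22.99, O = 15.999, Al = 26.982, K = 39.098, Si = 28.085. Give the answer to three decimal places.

0.318 K apfu

Na2O (M=61.979): mol = 0.12730; Na = 0.25460, O = 0.12730.
K2O (M=94.195): mol = 0.05956; K = 0.11912, O = 0.05956.
Al2O3 (M=101.961): mol = 0.18772; Al = 0.37544, O = 0.56316.
SiO2 (M=60.083): mol = 1.12128; Si = 1.12128, O = 2.24256.
ΣO = 2.99258; factor = 8/ΣO = 2.67328.
K apfu = 0.11912 × 2.67328 = 0.318.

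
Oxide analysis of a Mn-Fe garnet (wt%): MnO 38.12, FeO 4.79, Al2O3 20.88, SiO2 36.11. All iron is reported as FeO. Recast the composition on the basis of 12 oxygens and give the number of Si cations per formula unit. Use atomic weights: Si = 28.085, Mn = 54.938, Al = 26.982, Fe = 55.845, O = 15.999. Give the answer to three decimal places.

MnO (M=70.937): mol = 0.53738; Mn = 0.53738, O = 0.53738.
FeO (M=71.844): mol = 0.06667; Fe = 0.06667, O = 0.06667.
Al2O3 (M=101.961): mol = 0.20478; Al = 0.40956, O = 0.61434.
SiO2 (M=60.083): mol = 0.60100; Si = 0.60100, O = 1.20200.
ΣO = 2.42039; factor = 12/ΣO = 4.95788.
Si apfu = 0.60100 × 4.95788 = 2.980.

2.980 Si apfu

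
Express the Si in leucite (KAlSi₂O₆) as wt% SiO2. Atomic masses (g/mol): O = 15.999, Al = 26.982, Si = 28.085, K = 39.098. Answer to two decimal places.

Molar mass of KAlSi₂O₆ = 1·39.098 + 1·26.982 + 2·28.085 + 6·15.999 = 218.244 g/mol.
Each formula unit contains 2 Si, equivalent to 2/1 = 2.0000 mol SiO2.
M(SiO2) = 1×28.085 + 2×15.999 = 60.083 g/mol.
Mass of SiO2 per formula unit = 2.0000 × 60.083 = 120.166 g.
SiO2 wt% = 120.166 / 218.244 × 100 = 55.06%.

55.06 wt%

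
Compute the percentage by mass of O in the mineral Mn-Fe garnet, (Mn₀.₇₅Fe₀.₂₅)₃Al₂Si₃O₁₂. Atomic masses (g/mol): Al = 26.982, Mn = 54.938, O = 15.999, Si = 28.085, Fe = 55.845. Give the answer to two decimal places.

M((Mn₀.₇₅Fe₀.₂₅)₃Al₂Si₃O₁₂) = 495.701 g/mol.
O contributes 12 × 15.999 = 191.988 g per mole.
191.988/495.701 = 0.3873 → 38.73%.

38.73 wt%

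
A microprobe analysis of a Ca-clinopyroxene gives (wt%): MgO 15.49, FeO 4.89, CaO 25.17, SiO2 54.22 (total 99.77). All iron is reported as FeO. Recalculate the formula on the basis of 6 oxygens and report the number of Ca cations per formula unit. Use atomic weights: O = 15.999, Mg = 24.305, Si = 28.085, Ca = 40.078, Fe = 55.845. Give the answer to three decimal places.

MgO (M=40.304): mol = 0.38433; Mg = 0.38433, O = 0.38433.
FeO (M=71.844): mol = 0.06806; Fe = 0.06806, O = 0.06806.
CaO (M=56.077): mol = 0.44885; Ca = 0.44885, O = 0.44885.
SiO2 (M=60.083): mol = 0.90242; Si = 0.90242, O = 1.80484.
ΣO = 2.70608; factor = 6/ΣO = 2.21723.
Ca apfu = 0.44885 × 2.21723 = 0.995.

0.995 Ca apfu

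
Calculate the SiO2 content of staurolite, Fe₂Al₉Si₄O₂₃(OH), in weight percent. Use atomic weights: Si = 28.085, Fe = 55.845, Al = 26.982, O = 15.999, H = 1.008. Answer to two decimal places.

28.21 wt%

Molar mass of Fe₂Al₉Si₄O₂₃(OH) = 2×55.845 + 9×26.982 + 4×28.085 + 24×15.999 + 1×1.008 = 851.852 g/mol.
Each formula unit contains 4 Si, equivalent to 4/1 = 4.0000 mol SiO2.
M(SiO2) = 1×28.085 + 2×15.999 = 60.083 g/mol.
Mass of SiO2 per formula unit = 4.0000 × 60.083 = 240.332 g.
SiO2 wt% = 240.332 / 851.852 × 100 = 28.21%.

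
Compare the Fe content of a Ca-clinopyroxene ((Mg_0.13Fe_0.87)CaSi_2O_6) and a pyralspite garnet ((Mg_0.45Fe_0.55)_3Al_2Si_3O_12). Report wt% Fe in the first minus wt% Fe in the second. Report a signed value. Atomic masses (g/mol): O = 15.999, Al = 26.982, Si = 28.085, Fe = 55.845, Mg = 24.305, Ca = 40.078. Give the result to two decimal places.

Fe in (Mg_0.13Fe_0.87)CaSi_2O_6: molar mass 243.987 g/mol; 0.87×55.845 = 48.585 g → 19.91 wt%.
Fe in (Mg_0.45Fe_0.55)_3Al_2Si_3O_12: molar mass 455.163 g/mol; 1.65×55.845 = 92.144 g → 20.24 wt%.
Difference = 19.91 − 20.24 = -0.33 percentage points.

-0.33 percentage points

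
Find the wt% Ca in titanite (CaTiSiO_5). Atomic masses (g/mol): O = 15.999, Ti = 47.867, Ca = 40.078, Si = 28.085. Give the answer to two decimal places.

20.45 mass %

Molar mass of CaTiSiO_5: 1×40.078 + 1×47.867 + 1×28.085 + 5×15.999 = 196.025 g/mol.
Mass of Ca per formula unit: 1 × 40.078 = 40.078 g.
Weight fraction Ca = 40.078 / 196.025 = 0.2045.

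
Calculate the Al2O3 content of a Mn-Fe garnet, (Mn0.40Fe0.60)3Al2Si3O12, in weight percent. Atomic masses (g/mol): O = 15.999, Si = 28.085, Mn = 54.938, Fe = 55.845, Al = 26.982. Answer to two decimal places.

M((Mn0.40Fe0.60)3Al2Si3O12) = 496.654 g/mol; M(Al2O3) = 101.961 g/mol.
Moles Al2O3 per formula unit = 2 Al ÷ 2 = 1.0000.
Al2O3 fraction = (1.0000 × 101.961) / 496.654 = 101.961/496.654 = 0.2053.

20.53 wt%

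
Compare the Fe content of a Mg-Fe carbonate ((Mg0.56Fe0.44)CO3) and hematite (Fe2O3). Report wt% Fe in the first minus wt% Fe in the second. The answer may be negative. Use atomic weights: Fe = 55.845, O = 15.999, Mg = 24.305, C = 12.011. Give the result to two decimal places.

-44.92 percentage points

M((Mg0.56Fe0.44)CO3) = 98.191 g/mol, so wt% Fe = 24.572/98.191 × 100 = 25.02%.
M(Fe2O3) = 159.687 g/mol, so wt% Fe = 111.690/159.687 × 100 = 69.94%.
25.02 − 69.94 = -44.92 pp.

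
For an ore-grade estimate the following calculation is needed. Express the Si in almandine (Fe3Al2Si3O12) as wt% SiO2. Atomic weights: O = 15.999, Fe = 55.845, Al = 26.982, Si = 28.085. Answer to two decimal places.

Molar mass of Fe3Al2Si3O12 = 3×55.845 + 2×26.982 + 3×28.085 + 12×15.999 = 497.742 g/mol.
Each formula unit contains 3 Si, equivalent to 3/1 = 3.0000 mol SiO2.
M(SiO2) = 1×28.085 + 2×15.999 = 60.083 g/mol.
Mass of SiO2 per formula unit = 3.0000 × 60.083 = 180.249 g.
SiO2 wt% = 180.249 / 497.742 × 100 = 36.21%.

36.21 wt%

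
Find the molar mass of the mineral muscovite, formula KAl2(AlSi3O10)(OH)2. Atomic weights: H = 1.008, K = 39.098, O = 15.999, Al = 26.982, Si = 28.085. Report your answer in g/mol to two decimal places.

398.30 g/mol

K: 1 × 39.098 = 39.0980
Al: 3 × 26.982 = 80.9460
Si: 3 × 28.085 = 84.2550
O: 12 × 15.999 = 191.9880
H: 2 × 1.008 = 2.0160
Summing the contributions gives the formula mass.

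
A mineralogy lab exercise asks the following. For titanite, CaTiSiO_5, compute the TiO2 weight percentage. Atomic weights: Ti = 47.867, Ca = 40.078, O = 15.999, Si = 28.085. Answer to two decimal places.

40.74 wt%

Formula mass = 196.025 g/mol.
1 Ti → 1.0000 mol TiO2 per formula unit; M(TiO2) = 79.865, so TiO2 mass = 79.865 g.
79.865/196.025 × 100 = 40.74 wt%.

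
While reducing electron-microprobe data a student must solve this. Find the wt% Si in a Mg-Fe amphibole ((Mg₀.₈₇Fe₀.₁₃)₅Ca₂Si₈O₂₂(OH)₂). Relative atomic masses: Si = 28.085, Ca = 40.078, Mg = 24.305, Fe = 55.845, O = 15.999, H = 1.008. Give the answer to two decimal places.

Formula mass = 4.35·24.305 + 0.65·55.845 + 2·40.078 + 8·28.085 + 24·15.999 + 2·1.008 = 832.854 g/mol, of which 224.680 g is Si.
So Si makes up 224.680/832.854 = 0.2698 of the mass, i.e. 26.98%.

26.98 weight percent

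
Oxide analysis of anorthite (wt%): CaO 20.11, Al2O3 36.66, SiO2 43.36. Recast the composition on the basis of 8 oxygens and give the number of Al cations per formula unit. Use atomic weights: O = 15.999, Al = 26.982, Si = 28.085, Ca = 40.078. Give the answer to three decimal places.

1.997 Al apfu

20.11 wt% CaO ÷ 56.077 g/mol = 0.35861 mol, giving 0.35861 Ca and 0.35861 O.
36.66 wt% Al2O3 ÷ 101.961 g/mol = 0.35955 mol, giving 0.71910 Al and 1.07865 O.
43.36 wt% SiO2 ÷ 60.083 g/mol = 0.72167 mol, giving 0.72167 Si and 1.44334 O.
Oxygen sums to 2.88060; scaling by 8/2.88060 = 2.77720 puts the formula on 8 O.
Al: 0.71910 × 2.77720 = 1.997 atoms per formula unit.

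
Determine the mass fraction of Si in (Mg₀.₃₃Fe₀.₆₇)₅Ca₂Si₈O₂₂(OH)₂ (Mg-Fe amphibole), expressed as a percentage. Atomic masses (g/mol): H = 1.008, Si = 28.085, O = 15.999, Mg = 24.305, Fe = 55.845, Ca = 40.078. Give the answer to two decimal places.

Formula mass = 1.65×24.305 + 3.35×55.845 + 2×40.078 + 8×28.085 + 24×15.999 + 2×1.008 = 918.012 g/mol, of which 224.680 g is Si.
So Si makes up 224.680/918.012 = 0.2447 of the mass, i.e. 24.47%.

24.47 weight percent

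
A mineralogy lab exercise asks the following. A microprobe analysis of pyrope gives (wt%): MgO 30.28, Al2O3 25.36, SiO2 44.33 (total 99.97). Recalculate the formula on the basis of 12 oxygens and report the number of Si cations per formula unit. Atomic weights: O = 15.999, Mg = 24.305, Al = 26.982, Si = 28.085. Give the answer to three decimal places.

MgO: 30.28/40.304 = 0.75129 mol → 0.75129 mol Mg, 0.75129 mol O.
Al2O3: 25.36/101.961 = 0.24872 mol → 0.49744 mol Al, 0.74616 mol O.
SiO2: 44.33/60.083 = 0.73781 mol → 0.73781 mol Si, 1.47562 mol O.
Total oxygen = 2.97307 mol. Normalization factor = 12/2.97307 = 4.03623.
Si per 12 O = 0.73781 × 4.03623 = 2.978.

2.978 Si apfu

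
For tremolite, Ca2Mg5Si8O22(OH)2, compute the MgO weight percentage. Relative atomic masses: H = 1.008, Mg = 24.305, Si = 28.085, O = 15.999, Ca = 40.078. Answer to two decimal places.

Formula mass = 812.353 g/mol.
5 Mg → 5.0000 mol MgO per formula unit; M(MgO) = 40.304, so MgO mass = 201.520 g.
201.520/812.353 × 100 = 24.81 wt%.

24.81 wt%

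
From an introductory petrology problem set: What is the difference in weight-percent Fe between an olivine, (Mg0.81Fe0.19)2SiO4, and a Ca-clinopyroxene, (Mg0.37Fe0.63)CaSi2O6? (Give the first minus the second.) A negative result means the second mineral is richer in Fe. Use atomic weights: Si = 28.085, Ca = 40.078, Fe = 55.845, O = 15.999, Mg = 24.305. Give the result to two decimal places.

Fe in (Mg0.81Fe0.19)2SiO4: molar mass 152.676 g/mol; 0.38×55.845 = 21.221 g → 13.90 wt%.
Fe in (Mg0.37Fe0.63)CaSi2O6: molar mass 236.417 g/mol; 0.63×55.845 = 35.182 g → 14.88 wt%.
Difference = 13.90 − 14.88 = -0.98 percentage points.

-0.98 percentage points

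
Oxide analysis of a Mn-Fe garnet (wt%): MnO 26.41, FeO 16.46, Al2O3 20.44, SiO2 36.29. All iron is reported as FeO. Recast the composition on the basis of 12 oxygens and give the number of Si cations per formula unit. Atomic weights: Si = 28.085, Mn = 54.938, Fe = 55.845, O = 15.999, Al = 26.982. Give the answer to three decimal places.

MnO (M=70.937): mol = 0.37230; Mn = 0.37230, O = 0.37230.
FeO (M=71.844): mol = 0.22911; Fe = 0.22911, O = 0.22911.
Al2O3 (M=101.961): mol = 0.20047; Al = 0.40094, O = 0.60141.
SiO2 (M=60.083): mol = 0.60400; Si = 0.60400, O = 1.20800.
ΣO = 2.41082; factor = 12/ΣO = 4.97756.
Si apfu = 0.60400 × 4.97756 = 3.006.

3.006 Si apfu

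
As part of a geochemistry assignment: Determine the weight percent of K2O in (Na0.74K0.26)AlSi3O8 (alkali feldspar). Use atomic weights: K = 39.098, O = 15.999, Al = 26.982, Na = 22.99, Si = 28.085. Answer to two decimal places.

4.60 wt%

Formula mass = 266.407 g/mol.
0.26 K → 0.1300 mol K2O per formula unit; M(K2O) = 94.195, so K2O mass = 12.245 g.
12.245/266.407 × 100 = 4.60 wt%.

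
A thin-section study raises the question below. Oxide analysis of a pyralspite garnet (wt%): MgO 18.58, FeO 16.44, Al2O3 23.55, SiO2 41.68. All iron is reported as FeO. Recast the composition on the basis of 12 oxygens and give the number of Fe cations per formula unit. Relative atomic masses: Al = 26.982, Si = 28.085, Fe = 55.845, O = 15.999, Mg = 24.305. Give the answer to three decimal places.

0.991 Fe apfu

MgO (M=40.304): mol = 0.46100; Mg = 0.46100, O = 0.46100.
FeO (M=71.844): mol = 0.22883; Fe = 0.22883, O = 0.22883.
Al2O3 (M=101.961): mol = 0.23097; Al = 0.46194, O = 0.69291.
SiO2 (M=60.083): mol = 0.69371; Si = 0.69371, O = 1.38742.
ΣO = 2.77016; factor = 12/ΣO = 4.33188.
Fe apfu = 0.22883 × 4.33188 = 0.991.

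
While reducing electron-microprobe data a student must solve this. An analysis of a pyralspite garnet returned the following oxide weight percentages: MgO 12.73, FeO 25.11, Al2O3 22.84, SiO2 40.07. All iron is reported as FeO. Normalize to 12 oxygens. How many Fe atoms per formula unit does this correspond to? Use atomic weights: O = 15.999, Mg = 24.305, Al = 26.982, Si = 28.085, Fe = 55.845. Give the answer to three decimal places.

12.73 wt% MgO ÷ 40.304 g/mol = 0.31585 mol, giving 0.31585 Mg and 0.31585 O.
25.11 wt% FeO ÷ 71.844 g/mol = 0.34951 mol, giving 0.34951 Fe and 0.34951 O.
22.84 wt% Al2O3 ÷ 101.961 g/mol = 0.22401 mol, giving 0.44802 Al and 0.67203 O.
40.07 wt% SiO2 ÷ 60.083 g/mol = 0.66691 mol, giving 0.66691 Si and 1.33382 O.
Oxygen sums to 2.67121; scaling by 12/2.67121 = 4.49235 puts the formula on 12 O.
Fe: 0.34951 × 4.49235 = 1.570 atoms per formula unit.

1.570 Fe apfu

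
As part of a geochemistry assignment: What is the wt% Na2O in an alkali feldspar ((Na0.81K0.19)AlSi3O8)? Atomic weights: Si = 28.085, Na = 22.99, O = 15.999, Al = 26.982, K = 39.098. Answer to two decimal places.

M((Na0.81K0.19)AlSi3O8) = 265.280 g/mol; M(Na2O) = 61.979 g/mol.
Moles Na2O per formula unit = 0.81 Na ÷ 2 = 0.4050.
Na2O fraction = (0.4050 × 61.979) / 265.280 = 25.101/265.280 = 0.0946.

9.46 wt%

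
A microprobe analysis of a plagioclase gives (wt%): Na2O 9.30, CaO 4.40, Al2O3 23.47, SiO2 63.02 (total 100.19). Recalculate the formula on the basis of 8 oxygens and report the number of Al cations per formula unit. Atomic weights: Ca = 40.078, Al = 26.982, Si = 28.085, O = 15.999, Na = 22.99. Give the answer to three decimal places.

1.221 Al apfu

Na2O: 9.30/61.979 = 0.15005 mol → 0.30010 mol Na, 0.15005 mol O.
CaO: 4.40/56.077 = 0.07846 mol → 0.07846 mol Ca, 0.07846 mol O.
Al2O3: 23.47/101.961 = 0.23019 mol → 0.46038 mol Al, 0.69057 mol O.
SiO2: 63.02/60.083 = 1.04888 mol → 1.04888 mol Si, 2.09776 mol O.
Total oxygen = 3.01684 mol. Normalization factor = 8/3.01684 = 2.65178.
Al per 8 O = 0.46038 × 2.65178 = 1.221.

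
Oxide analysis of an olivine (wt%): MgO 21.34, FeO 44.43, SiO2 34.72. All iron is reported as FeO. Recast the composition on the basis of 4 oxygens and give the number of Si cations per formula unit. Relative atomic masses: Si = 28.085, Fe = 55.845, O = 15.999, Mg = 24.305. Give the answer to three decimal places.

MgO: 21.34/40.304 = 0.52948 mol → 0.52948 mol Mg, 0.52948 mol O.
FeO: 44.43/71.844 = 0.61842 mol → 0.61842 mol Fe, 0.61842 mol O.
SiO2: 34.72/60.083 = 0.57787 mol → 0.57787 mol Si, 1.15574 mol O.
Total oxygen = 2.30364 mol. Normalization factor = 4/2.30364 = 1.73638.
Si per 4 O = 0.57787 × 1.73638 = 1.003.

1.003 Si apfu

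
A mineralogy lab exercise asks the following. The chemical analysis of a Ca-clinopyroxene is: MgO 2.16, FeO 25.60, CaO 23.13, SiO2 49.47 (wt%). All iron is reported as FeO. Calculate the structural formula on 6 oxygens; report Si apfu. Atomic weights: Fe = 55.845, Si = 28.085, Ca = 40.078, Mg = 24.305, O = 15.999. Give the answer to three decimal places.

MgO (M=40.304): mol = 0.05359; Mg = 0.05359, O = 0.05359.
FeO (M=71.844): mol = 0.35633; Fe = 0.35633, O = 0.35633.
CaO (M=56.077): mol = 0.41247; Ca = 0.41247, O = 0.41247.
SiO2 (M=60.083): mol = 0.82336; Si = 0.82336, O = 1.64672.
ΣO = 2.46911; factor = 6/ΣO = 2.43003.
Si apfu = 0.82336 × 2.43003 = 2.001.

2.001 Si apfu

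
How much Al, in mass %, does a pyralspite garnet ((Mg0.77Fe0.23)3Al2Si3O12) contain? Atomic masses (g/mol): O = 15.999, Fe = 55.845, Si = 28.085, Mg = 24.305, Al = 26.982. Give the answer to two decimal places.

12.70 mass %

Formula mass = 2.31*24.305 + 0.69*55.845 + 2*26.982 + 3*28.085 + 12*15.999 = 424.885 g/mol, of which 53.964 g is Al.
So Al makes up 53.964/424.885 = 0.1270 of the mass, i.e. 12.70%.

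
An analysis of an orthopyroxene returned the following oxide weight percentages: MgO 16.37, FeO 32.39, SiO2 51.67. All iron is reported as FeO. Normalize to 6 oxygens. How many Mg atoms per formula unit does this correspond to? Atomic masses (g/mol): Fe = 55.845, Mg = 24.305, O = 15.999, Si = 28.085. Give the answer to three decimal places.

MgO (M=40.304): mol = 0.40616; Mg = 0.40616, O = 0.40616.
FeO (M=71.844): mol = 0.45084; Fe = 0.45084, O = 0.45084.
SiO2 (M=60.083): mol = 0.85998; Si = 0.85998, O = 1.71996.
ΣO = 2.57696; factor = 6/ΣO = 2.32832.
Mg apfu = 0.40616 × 2.32832 = 0.946.

0.946 Mg apfu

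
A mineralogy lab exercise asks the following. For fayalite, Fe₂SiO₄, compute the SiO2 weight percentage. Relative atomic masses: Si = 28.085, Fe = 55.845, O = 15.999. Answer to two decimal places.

Formula mass = 203.771 g/mol.
1 Si → 1.0000 mol SiO2 per formula unit; M(SiO2) = 60.083, so SiO2 mass = 60.083 g.
60.083/203.771 × 100 = 29.49 wt%.

29.49 wt%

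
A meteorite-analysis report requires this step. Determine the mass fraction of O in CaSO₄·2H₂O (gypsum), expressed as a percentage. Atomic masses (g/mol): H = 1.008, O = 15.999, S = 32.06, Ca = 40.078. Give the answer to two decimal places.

55.76 wt%

Molar mass of CaSO₄·2H₂O: 1*40.078 + 1*32.06 + 6*15.999 + 4*1.008 = 172.164 g/mol.
Mass of O per formula unit: 6 × 15.999 = 95.994 g.
Weight fraction O = 95.994 / 172.164 = 0.5576.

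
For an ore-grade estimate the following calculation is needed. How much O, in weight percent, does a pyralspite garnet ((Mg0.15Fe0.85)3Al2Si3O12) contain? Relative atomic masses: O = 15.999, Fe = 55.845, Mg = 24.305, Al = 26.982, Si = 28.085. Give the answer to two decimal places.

M((Mg0.15Fe0.85)3Al2Si3O12) = 483.549 g/mol.
O contributes 12 × 15.999 = 191.988 g per mole.
191.988/483.549 = 0.3970 → 39.70%.

39.70 weight percent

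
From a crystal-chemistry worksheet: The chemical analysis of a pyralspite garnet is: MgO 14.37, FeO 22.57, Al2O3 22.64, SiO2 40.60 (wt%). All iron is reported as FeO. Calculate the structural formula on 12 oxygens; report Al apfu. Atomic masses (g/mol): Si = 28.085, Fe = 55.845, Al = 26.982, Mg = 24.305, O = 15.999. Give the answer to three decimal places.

14.37 wt% MgO ÷ 40.304 g/mol = 0.35654 mol, giving 0.35654 Mg and 0.35654 O.
22.57 wt% FeO ÷ 71.844 g/mol = 0.31415 mol, giving 0.31415 Fe and 0.31415 O.
22.64 wt% Al2O3 ÷ 101.961 g/mol = 0.22205 mol, giving 0.44410 Al and 0.66615 O.
40.60 wt% SiO2 ÷ 60.083 g/mol = 0.67573 mol, giving 0.67573 Si and 1.35146 O.
Oxygen sums to 2.68830; scaling by 12/2.68830 = 4.46379 puts the formula on 12 O.
Al: 0.44410 × 4.46379 = 1.982 atoms per formula unit.

1.982 Al apfu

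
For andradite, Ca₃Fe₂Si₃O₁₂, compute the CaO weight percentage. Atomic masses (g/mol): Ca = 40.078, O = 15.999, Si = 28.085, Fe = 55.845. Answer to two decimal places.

33.11 wt%

Molar mass of Ca₃Fe₂Si₃O₁₂ = 3×40.078 + 2×55.845 + 3×28.085 + 12×15.999 = 508.167 g/mol.
Each formula unit contains 3 Ca, equivalent to 3/1 = 3.0000 mol CaO.
M(CaO) = 1×40.078 + 1×15.999 = 56.077 g/mol.
Mass of CaO per formula unit = 3.0000 × 56.077 = 168.231 g.
CaO wt% = 168.231 / 508.167 × 100 = 33.11%.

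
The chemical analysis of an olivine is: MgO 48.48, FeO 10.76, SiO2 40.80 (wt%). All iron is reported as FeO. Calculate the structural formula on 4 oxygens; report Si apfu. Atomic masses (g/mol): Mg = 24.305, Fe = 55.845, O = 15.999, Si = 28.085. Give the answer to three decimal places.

48.48 wt% MgO ÷ 40.304 g/mol = 1.20286 mol, giving 1.20286 Mg and 1.20286 O.
10.76 wt% FeO ÷ 71.844 g/mol = 0.14977 mol, giving 0.14977 Fe and 0.14977 O.
40.80 wt% SiO2 ÷ 60.083 g/mol = 0.67906 mol, giving 0.67906 Si and 1.35812 O.
Oxygen sums to 2.71075; scaling by 4/2.71075 = 1.47561 puts the formula on 4 O.
Si: 0.67906 × 1.47561 = 1.002 atoms per formula unit.

1.002 Si apfu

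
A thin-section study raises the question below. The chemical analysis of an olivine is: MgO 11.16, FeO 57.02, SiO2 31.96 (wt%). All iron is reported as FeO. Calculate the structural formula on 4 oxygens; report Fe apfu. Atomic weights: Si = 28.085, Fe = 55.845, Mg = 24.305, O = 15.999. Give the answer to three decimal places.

11.16 wt% MgO ÷ 40.304 g/mol = 0.27690 mol, giving 0.27690 Mg and 0.27690 O.
57.02 wt% FeO ÷ 71.844 g/mol = 0.79366 mol, giving 0.79366 Fe and 0.79366 O.
31.96 wt% SiO2 ÷ 60.083 g/mol = 0.53193 mol, giving 0.53193 Si and 1.06386 O.
Oxygen sums to 2.13442; scaling by 4/2.13442 = 1.87405 puts the formula on 4 O.
Fe: 0.79366 × 1.87405 = 1.487 atoms per formula unit.

1.487 Fe apfu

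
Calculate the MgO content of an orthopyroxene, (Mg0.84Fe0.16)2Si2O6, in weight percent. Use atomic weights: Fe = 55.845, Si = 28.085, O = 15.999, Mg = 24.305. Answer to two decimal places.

32.11 wt%

Formula mass = 210.867 g/mol.
1.68 Mg → 1.6800 mol MgO per formula unit; M(MgO) = 40.304, so MgO mass = 67.711 g.
67.711/210.867 × 100 = 32.11 wt%.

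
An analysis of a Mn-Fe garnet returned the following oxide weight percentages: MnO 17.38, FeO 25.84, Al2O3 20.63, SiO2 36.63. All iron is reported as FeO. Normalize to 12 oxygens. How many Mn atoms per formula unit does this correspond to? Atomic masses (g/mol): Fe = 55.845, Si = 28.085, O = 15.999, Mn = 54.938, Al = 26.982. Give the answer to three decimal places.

MnO (M=70.937): mol = 0.24501; Mn = 0.24501, O = 0.24501.
FeO (M=71.844): mol = 0.35967; Fe = 0.35967, O = 0.35967.
Al2O3 (M=101.961): mol = 0.20233; Al = 0.40466, O = 0.60699.
SiO2 (M=60.083): mol = 0.60966; Si = 0.60966, O = 1.21932.
ΣO = 2.43099; factor = 12/ΣO = 4.93626.
Mn apfu = 0.24501 × 4.93626 = 1.209.

1.209 Mn apfu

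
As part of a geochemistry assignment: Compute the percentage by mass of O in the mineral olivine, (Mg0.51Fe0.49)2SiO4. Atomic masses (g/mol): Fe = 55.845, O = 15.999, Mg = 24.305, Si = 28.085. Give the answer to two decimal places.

37.29 weight percent

Formula mass = 1.02*24.305 + 0.98*55.845 + 1*28.085 + 4*15.999 = 171.600 g/mol, of which 63.996 g is O.
So O makes up 63.996/171.600 = 0.3729 of the mass, i.e. 37.29%.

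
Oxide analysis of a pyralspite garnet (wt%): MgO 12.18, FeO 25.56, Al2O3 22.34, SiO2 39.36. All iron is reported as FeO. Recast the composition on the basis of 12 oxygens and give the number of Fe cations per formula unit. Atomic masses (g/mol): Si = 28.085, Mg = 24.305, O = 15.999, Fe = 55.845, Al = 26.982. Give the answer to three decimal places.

1.626 Fe apfu

MgO: 12.18/40.304 = 0.30220 mol → 0.30220 mol Mg, 0.30220 mol O.
FeO: 25.56/71.844 = 0.35577 mol → 0.35577 mol Fe, 0.35577 mol O.
Al2O3: 22.34/101.961 = 0.21910 mol → 0.43820 mol Al, 0.65730 mol O.
SiO2: 39.36/60.083 = 0.65509 mol → 0.65509 mol Si, 1.31018 mol O.
Total oxygen = 2.62545 mol. Normalization factor = 12/2.62545 = 4.57065.
Fe per 12 O = 0.35577 × 4.57065 = 1.626.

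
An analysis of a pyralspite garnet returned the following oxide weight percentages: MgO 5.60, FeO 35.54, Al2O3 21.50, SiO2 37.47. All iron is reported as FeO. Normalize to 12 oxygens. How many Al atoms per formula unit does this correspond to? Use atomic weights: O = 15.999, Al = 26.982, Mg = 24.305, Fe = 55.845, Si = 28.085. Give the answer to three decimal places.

MgO (M=40.304): mol = 0.13894; Mg = 0.13894, O = 0.13894.
FeO (M=71.844): mol = 0.49468; Fe = 0.49468, O = 0.49468.
Al2O3 (M=101.961): mol = 0.21086; Al = 0.42172, O = 0.63258.
SiO2 (M=60.083): mol = 0.62364; Si = 0.62364, O = 1.24728.
ΣO = 2.51348; factor = 12/ΣO = 4.77426.
Al apfu = 0.42172 × 4.77426 = 2.013.

2.013 Al apfu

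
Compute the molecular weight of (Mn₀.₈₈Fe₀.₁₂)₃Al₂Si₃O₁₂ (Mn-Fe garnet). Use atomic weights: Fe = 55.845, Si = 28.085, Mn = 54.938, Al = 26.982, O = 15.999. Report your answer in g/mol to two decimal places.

M = 2.64*54.938 + 0.36*55.845 + 2*26.982 + 3*28.085 + 12*15.999

495.35 g/mol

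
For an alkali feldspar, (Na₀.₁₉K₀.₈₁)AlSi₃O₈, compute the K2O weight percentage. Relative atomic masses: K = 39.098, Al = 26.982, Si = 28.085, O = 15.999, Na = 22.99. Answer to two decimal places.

13.86 wt%

M((Na₀.₁₉K₀.₈₁)AlSi₃O₈) = 275.266 g/mol; M(K2O) = 94.195 g/mol.
Moles K2O per formula unit = 0.81 K ÷ 2 = 0.4050.
K2O fraction = (0.4050 × 94.195) / 275.266 = 38.149/275.266 = 0.1386.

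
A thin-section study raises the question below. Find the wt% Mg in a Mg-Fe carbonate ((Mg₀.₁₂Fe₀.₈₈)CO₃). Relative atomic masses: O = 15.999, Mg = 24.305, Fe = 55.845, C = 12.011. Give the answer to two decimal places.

M((Mg₀.₁₂Fe₀.₈₈)CO₃) = 112.068 g/mol.
Mg contributes 0.12 × 24.305 = 2.917 g per mole.
2.917/112.068 = 0.0260 → 2.60%.

2.60 wt%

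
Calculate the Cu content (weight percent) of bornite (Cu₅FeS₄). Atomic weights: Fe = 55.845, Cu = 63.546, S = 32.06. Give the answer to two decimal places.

M(Cu₅FeS₄) = 501.815 g/mol.
Cu contributes 5 × 63.546 = 317.730 g per mole.
317.730/501.815 = 0.6332 → 63.32%.

63.32 weight percent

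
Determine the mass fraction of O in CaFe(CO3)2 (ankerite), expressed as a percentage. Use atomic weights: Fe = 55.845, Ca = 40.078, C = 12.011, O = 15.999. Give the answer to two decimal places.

M(CaFe(CO3)2) = 215.939 g/mol.
O contributes 6 × 15.999 = 95.994 g per mole.
95.994/215.939 = 0.4445 → 44.45%.

44.45 mass %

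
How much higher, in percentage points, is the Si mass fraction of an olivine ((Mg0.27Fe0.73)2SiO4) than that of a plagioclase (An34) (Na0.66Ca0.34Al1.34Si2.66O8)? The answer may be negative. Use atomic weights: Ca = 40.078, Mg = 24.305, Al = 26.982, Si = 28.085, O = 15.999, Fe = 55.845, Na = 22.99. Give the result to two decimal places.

First mineral: 28.085 g Si in 186.739 g formula = 15.04 wt% Si.
Second mineral: 74.706 g Si in 267.654 g formula = 27.91 wt% Si.
15.04% − 27.91% gives a difference of -12.87 percentage points.

-12.87 percentage points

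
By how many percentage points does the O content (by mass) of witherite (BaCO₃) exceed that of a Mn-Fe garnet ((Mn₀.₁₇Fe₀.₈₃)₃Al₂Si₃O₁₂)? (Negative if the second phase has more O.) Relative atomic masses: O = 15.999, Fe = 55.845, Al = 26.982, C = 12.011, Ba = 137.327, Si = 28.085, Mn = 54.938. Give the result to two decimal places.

-14.29 percentage points

First mineral: 47.997 g O in 197.335 g formula = 24.32 wt% O.
Second mineral: 191.988 g O in 497.279 g formula = 38.61 wt% O.
24.32% − 38.61% gives a difference of -14.29 percentage points.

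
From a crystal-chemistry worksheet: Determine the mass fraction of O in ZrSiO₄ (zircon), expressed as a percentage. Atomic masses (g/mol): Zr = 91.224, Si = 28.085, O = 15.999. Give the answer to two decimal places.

34.91 wt%

Molar mass of ZrSiO₄: 1×91.224 + 1×28.085 + 4×15.999 = 183.305 g/mol.
Mass of O per formula unit: 4 × 15.999 = 63.996 g.
Weight fraction O = 63.996 / 183.305 = 0.3491.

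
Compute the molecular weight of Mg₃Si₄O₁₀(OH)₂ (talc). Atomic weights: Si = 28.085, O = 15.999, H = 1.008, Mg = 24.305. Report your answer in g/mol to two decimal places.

379.26 g/mol

M = 3(24.305) + 4(28.085) + 12(15.999) + 2(1.008)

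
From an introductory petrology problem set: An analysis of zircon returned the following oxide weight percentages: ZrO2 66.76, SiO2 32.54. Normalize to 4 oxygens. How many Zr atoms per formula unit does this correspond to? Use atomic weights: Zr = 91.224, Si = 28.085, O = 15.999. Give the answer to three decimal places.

1.000 Zr apfu

66.76 wt% ZrO2 ÷ 123.222 g/mol = 0.54179 mol, giving 0.54179 Zr and 1.08358 O.
32.54 wt% SiO2 ÷ 60.083 g/mol = 0.54158 mol, giving 0.54158 Si and 1.08316 O.
Oxygen sums to 2.16674; scaling by 4/2.16674 = 1.84609 puts the formula on 4 O.
Zr: 0.54179 × 1.84609 = 1.000 atoms per formula unit.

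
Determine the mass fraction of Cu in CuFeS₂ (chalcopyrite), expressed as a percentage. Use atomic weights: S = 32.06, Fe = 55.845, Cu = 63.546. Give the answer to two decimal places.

34.63 wt%

Molar mass of CuFeS₂: 1·63.546 + 1·55.845 + 2·32.06 = 183.511 g/mol.
Mass of Cu per formula unit: 1 × 63.546 = 63.546 g.
Weight fraction Cu = 63.546 / 183.511 = 0.3463.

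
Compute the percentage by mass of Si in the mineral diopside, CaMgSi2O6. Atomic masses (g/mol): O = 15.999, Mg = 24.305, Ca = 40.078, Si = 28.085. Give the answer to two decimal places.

25.94 weight percent

Formula mass = 1*40.078 + 1*24.305 + 2*28.085 + 6*15.999 = 216.547 g/mol, of which 56.170 g is Si.
So Si makes up 56.170/216.547 = 0.2594 of the mass, i.e. 25.94%.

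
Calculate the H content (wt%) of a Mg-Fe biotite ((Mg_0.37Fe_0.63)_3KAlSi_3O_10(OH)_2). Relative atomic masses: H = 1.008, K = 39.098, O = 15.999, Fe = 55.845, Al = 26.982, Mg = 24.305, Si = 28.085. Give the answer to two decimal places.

Formula mass = 1.11×24.305 + 1.89×55.845 + 1×39.098 + 1×26.982 + 3×28.085 + 12×15.999 + 2×1.008 = 476.865 g/mol, of which 2.016 g is H.
So H makes up 2.016/476.865 = 0.0042 of the mass, i.e. 0.42%.

0.42 wt%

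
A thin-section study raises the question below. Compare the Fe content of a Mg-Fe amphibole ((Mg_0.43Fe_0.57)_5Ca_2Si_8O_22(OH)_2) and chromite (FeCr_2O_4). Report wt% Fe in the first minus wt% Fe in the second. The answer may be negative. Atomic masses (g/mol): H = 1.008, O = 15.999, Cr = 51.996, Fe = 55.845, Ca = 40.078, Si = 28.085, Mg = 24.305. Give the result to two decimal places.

M((Mg_0.43Fe_0.57)_5Ca_2Si_8O_22(OH)_2) = 902.242 g/mol, so wt% Fe = 159.158/902.242 × 100 = 17.64%.
M(FeCr_2O_4) = 223.833 g/mol, so wt% Fe = 55.845/223.833 × 100 = 24.95%.
17.64 − 24.95 = -7.31 pp.

-7.31 percentage points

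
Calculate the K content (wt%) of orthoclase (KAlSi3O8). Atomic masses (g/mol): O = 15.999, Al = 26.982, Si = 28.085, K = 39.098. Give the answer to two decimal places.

14.05 wt%

Formula mass = 1×39.098 + 1×26.982 + 3×28.085 + 8×15.999 = 278.327 g/mol, of which 39.098 g is K.
So K makes up 39.098/278.327 = 0.1405 of the mass, i.e. 14.05%.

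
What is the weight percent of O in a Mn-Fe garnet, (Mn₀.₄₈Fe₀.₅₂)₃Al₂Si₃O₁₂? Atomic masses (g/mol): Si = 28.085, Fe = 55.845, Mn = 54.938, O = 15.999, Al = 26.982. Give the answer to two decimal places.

M((Mn₀.₄₈Fe₀.₅₂)₃Al₂Si₃O₁₂) = 496.436 g/mol.
O contributes 12 × 15.999 = 191.988 g per mole.
191.988/496.436 = 0.3867 → 38.67%.

38.67 wt%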